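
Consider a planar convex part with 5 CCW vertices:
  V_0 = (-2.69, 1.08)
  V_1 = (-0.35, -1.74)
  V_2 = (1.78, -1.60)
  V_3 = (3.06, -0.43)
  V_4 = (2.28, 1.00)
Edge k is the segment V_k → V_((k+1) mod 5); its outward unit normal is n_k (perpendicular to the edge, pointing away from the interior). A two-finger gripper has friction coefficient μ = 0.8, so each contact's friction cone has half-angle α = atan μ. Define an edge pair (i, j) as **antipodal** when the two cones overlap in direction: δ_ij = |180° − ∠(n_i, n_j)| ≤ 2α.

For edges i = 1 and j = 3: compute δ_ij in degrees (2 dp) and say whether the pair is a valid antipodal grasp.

α = atan 0.8 = 38.66°;  2α = 77.32°
edge 1: e_1 = (+2.13, +0.14);  n_1 = (+0.0656, -0.9978)
edge 3: e_3 = (-0.78, +1.43);  n_3 = (+0.8779, +0.4789)
∠(n_1, n_3) = 114.85°
δ = |180° − 114.85°| = 65.15°
65.15° ≤ 2α = 77.32°  →  valid

δ = 65.15°, valid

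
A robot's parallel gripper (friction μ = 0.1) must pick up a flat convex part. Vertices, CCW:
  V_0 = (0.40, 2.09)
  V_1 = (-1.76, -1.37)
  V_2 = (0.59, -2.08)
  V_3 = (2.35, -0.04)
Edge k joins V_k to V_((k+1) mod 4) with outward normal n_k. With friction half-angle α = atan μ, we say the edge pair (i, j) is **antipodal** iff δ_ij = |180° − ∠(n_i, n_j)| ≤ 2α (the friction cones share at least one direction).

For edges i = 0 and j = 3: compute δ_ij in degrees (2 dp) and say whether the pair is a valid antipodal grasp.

α = atan 0.1 = 5.71°;  2α = 11.42°
edge 0: e_0 = (-2.16, -3.46);  n_0 = (-0.8483, +0.5296)
edge 3: e_3 = (-1.95, +2.13);  n_3 = (+0.7376, +0.6753)
∠(n_0, n_3) = 105.55°
δ = |180° − 105.55°| = 74.45°
74.45° > 2α = 11.42°  →  invalid

δ = 74.45°, invalid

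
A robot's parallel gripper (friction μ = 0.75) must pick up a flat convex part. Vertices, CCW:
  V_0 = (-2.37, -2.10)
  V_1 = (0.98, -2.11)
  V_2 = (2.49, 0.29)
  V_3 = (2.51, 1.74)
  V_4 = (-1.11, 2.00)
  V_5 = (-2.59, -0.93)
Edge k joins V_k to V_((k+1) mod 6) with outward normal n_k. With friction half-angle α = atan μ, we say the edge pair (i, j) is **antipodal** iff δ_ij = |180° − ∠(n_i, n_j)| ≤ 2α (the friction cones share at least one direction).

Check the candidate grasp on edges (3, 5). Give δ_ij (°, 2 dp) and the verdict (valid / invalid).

α = atan 0.75 = 36.87°;  2α = 73.74°
edge 3: e_3 = (-3.62, +0.26);  n_3 = (+0.0716, +0.9974)
edge 5: e_5 = (+0.22, -1.17);  n_5 = (-0.9828, -0.1848)
∠(n_3, n_5) = 104.76°
δ = |180° − 104.76°| = 75.24°
75.24° > 2α = 73.74°  →  invalid

δ = 75.24°, invalid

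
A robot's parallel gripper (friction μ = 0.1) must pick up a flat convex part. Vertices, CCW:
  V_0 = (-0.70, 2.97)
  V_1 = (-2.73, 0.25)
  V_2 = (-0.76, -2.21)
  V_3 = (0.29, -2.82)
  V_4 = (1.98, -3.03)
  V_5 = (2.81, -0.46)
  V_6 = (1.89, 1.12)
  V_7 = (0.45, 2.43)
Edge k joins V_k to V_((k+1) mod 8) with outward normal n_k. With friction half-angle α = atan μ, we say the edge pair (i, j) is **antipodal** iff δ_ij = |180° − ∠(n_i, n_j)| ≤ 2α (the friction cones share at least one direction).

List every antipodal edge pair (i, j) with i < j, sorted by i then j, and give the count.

count = 3; pairs: (1,5), (1,6), (2,7)

α = atan 0.1 = 5.71°;  2α = 11.42°
n_0 = (-0.8014, +0.5981)
n_1 = (-0.7806, -0.6251)
n_2 = (-0.5023, -0.8647)
n_3 = (-0.1233, -0.9924)
n_4 = (+0.9516, -0.3073)
n_5 = (+0.8642, +0.5032)
n_6 = (+0.6729, +0.7397)
n_7 = (+0.4250, +0.9052)
  (0,1): δ = 104.58°  ·
  (0,2): δ = 83.42°  ·
  (0,3): δ = 60.35°  ·
  (0,4): δ = 18.84°  ·
  (0,5): δ = 66.95°  ·
  (0,6): δ = 84.44°  ·
  (0,7): δ = 101.58°  ·
  (1,2): δ = 158.84°  ·
  (1,3): δ = 135.77°  ·
  (1,4): δ = 56.59°  ·
  (1,5): δ = 8.48°  ✓
  (1,6): δ = 9.02°  ✓
  (1,7): δ = 26.16°  ·
  (2,3): δ = 156.93°  ·
  (2,4): δ = 77.74°  ·
  (2,5): δ = 29.63°  ·
  (2,6): δ = 12.14°  ·
  (2,7): δ = 5.00°  ✓
  (3,4): δ = 100.81°  ·
  (3,5): δ = 52.71°  ·
  (3,6): δ = 35.21°  ·
  (3,7): δ = 18.07°  ·
  (4,5): δ = 131.89°  ·
  (4,6): δ = 114.40°  ·
  (4,7): δ = 97.25°  ·
  (5,6): δ = 162.50°  ·
  (5,7): δ = 145.36°  ·
  (6,7): δ = 162.86°  ·
antipodal pairs: 3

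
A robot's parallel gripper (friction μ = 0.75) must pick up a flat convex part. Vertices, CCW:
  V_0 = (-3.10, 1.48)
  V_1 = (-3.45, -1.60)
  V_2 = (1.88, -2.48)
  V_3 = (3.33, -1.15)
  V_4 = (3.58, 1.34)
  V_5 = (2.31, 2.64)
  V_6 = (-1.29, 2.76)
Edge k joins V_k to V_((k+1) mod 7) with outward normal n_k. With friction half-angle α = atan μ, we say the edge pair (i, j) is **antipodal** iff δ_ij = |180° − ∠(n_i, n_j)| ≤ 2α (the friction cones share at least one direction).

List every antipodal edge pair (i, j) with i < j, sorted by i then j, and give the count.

α = atan 0.75 = 36.87°;  2α = 73.74°
n_0 = (-0.9936, +0.1129)
n_1 = (-0.1629, -0.9866)
n_2 = (+0.6760, -0.7369)
n_3 = (+0.9950, -0.0999)
n_4 = (+0.7153, +0.6988)
n_5 = (+0.0333, +0.9994)
n_6 = (-0.5774, +0.8165)
  (0,1): δ = 92.89°  ·
  (0,2): δ = 40.99°  ✓
  (0,3): δ = 0.75°  ✓
  (0,4): δ = 50.81°  ✓
  (0,5): δ = 94.57°  ·
  (0,6): δ = 131.75°  ·
  (1,2): δ = 128.10°  ·
  (1,3): δ = 86.36°  ·
  (1,4): δ = 36.29°  ✓
  (1,5): δ = 7.47°  ✓
  (1,6): δ = 44.64°  ✓
  (2,3): δ = 138.26°  ·
  (2,4): δ = 88.20°  ·
  (2,5): δ = 44.44°  ✓
  (2,6): δ = 7.26°  ✓
  (3,4): δ = 129.94°  ·
  (3,5): δ = 86.18°  ·
  (3,6): δ = 49.00°  ✓
  (4,5): δ = 136.24°  ·
  (4,6): δ = 99.06°  ·
  (5,6): δ = 142.82°  ·
antipodal pairs: 9

count = 9; pairs: (0,2), (0,3), (0,4), (1,4), (1,5), (1,6), (2,5), (2,6), (3,6)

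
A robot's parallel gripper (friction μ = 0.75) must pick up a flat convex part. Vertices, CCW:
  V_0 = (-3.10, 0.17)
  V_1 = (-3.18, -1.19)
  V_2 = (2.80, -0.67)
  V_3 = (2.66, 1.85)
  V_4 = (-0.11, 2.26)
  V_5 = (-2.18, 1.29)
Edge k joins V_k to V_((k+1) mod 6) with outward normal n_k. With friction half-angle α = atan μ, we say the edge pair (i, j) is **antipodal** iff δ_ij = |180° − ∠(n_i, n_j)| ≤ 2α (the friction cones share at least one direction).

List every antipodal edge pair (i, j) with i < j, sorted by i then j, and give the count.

count = 6; pairs: (0,2), (1,3), (1,4), (1,5), (2,4), (2,5)

α = atan 0.75 = 36.87°;  2α = 73.74°
n_0 = (-0.9983, +0.0587)
n_1 = (+0.0866, -0.9962)
n_2 = (+0.9985, +0.0555)
n_3 = (+0.1464, +0.9892)
n_4 = (-0.4243, +0.9055)
n_5 = (-0.7727, +0.6347)
  (0,1): δ = 81.66°  ·
  (0,2): δ = 6.55°  ✓
  (0,3): δ = 84.95°  ·
  (0,4): δ = 118.47°  ·
  (0,5): δ = 143.97°  ·
  (1,2): δ = 91.79°  ·
  (1,3): δ = 13.39°  ✓
  (1,4): δ = 20.14°  ✓
  (1,5): δ = 45.63°  ✓
  (2,3): δ = 101.60°  ·
  (2,4): δ = 68.07°  ✓
  (2,5): δ = 42.58°  ✓
  (3,4): δ = 146.47°  ·
  (3,5): δ = 120.98°  ·
  (4,5): δ = 154.51°  ·
antipodal pairs: 6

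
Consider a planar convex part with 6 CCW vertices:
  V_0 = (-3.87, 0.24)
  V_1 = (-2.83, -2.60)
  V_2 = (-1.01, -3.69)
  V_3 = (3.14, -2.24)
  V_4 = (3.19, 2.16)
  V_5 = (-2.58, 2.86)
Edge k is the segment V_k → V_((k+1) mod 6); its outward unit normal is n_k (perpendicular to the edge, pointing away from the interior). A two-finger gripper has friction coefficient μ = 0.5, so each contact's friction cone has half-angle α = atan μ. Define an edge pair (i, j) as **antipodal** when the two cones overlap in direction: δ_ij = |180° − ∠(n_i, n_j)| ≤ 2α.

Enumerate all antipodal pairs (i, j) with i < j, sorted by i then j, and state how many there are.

count = 5; pairs: (0,3), (1,4), (2,4), (2,5), (3,5)

α = atan 0.5 = 26.57°;  2α = 53.13°
n_0 = (-0.9390, -0.3439)
n_1 = (-0.5138, -0.8579)
n_2 = (+0.3298, -0.9440)
n_3 = (+0.9999, -0.0114)
n_4 = (+0.1204, +0.9927)
n_5 = (-0.8971, +0.4417)
  (0,1): δ = 141.03°  ·
  (0,2): δ = 90.85°  ·
  (0,3): δ = 20.76°  ✓
  (0,4): δ = 62.97°  ·
  (0,5): δ = 133.67°  ·
  (1,2): δ = 129.82°  ·
  (1,3): δ = 59.73°  ·
  (1,4): δ = 24.00°  ✓
  (1,5): δ = 94.70°  ·
  (2,3): δ = 109.91°  ·
  (2,4): δ = 26.18°  ✓
  (2,5): δ = 44.53°  ✓
  (3,4): δ = 96.27°  ·
  (3,5): δ = 25.56°  ✓
  (4,5): δ = 109.30°  ·
antipodal pairs: 5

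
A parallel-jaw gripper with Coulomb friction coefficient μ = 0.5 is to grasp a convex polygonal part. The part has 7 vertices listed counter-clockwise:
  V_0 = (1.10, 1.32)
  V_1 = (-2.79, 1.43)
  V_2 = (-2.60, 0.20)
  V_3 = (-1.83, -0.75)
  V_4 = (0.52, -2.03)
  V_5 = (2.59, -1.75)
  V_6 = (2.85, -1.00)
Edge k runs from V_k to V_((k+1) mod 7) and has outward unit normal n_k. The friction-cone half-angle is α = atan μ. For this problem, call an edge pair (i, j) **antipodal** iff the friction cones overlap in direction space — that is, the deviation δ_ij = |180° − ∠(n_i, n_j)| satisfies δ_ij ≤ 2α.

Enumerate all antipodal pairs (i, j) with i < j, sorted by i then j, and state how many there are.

α = atan 0.5 = 26.57°;  2α = 53.13°
n_0 = (+0.0283, +0.9996)
n_1 = (-0.9883, -0.1527)
n_2 = (-0.7769, -0.6297)
n_3 = (-0.4783, -0.8782)
n_4 = (+0.1340, -0.9910)
n_5 = (+0.9448, -0.3275)
n_6 = (+0.7983, +0.6022)
  (0,1): δ = 79.60°  ·
  (0,2): δ = 49.35°  ✓
  (0,3): δ = 26.96°  ✓
  (0,4): δ = 9.32°  ✓
  (0,5): δ = 72.50°  ·
  (0,6): δ = 128.65°  ·
  (1,2): δ = 149.76°  ·
  (1,3): δ = 127.36°  ·
  (1,4): δ = 91.08°  ·
  (1,5): δ = 27.90°  ✓
  (1,6): δ = 28.25°  ✓
  (2,3): δ = 157.60°  ·
  (2,4): δ = 121.32°  ·
  (2,5): δ = 58.15°  ·
  (2,6): δ = 2.00°  ✓
  (3,4): δ = 143.72°  ·
  (3,5): δ = 80.54°  ·
  (3,6): δ = 24.40°  ✓
  (4,5): δ = 116.82°  ·
  (4,6): δ = 60.68°  ·
  (5,6): δ = 123.85°  ·
antipodal pairs: 7

count = 7; pairs: (0,2), (0,3), (0,4), (1,5), (1,6), (2,6), (3,6)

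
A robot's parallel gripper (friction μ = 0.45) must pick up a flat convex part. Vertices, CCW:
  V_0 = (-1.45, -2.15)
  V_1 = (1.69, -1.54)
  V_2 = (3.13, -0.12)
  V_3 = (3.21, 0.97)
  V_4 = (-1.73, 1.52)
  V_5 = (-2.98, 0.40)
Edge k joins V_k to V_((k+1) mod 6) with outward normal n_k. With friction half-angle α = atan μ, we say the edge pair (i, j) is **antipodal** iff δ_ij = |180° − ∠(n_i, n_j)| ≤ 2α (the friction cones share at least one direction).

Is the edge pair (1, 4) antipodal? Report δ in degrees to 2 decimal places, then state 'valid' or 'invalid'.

δ = 2.74°, valid

α = atan 0.45 = 24.23°;  2α = 48.46°
edge 1: e_1 = (+1.44, +1.42);  n_1 = (+0.7021, -0.7120)
edge 4: e_4 = (-1.25, -1.12);  n_4 = (-0.6673, +0.7448)
∠(n_1, n_4) = 177.26°
δ = |180° − 177.26°| = 2.74°
2.74° ≤ 2α = 48.46°  →  valid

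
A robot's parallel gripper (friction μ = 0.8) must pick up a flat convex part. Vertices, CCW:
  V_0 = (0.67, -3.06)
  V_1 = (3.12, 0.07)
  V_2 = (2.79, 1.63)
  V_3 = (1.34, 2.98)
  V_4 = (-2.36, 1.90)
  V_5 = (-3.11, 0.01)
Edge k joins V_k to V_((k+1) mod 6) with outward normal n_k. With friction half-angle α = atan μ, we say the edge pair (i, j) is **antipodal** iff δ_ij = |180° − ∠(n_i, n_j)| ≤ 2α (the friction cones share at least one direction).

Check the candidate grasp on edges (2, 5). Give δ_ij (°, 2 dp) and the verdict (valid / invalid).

δ = 3.87°, valid

α = atan 0.8 = 38.66°;  2α = 77.32°
edge 2: e_2 = (-1.45, +1.35);  n_2 = (+0.6814, +0.7319)
edge 5: e_5 = (+3.78, -3.07);  n_5 = (-0.6304, -0.7762)
∠(n_2, n_5) = 176.13°
δ = |180° − 176.13°| = 3.87°
3.87° ≤ 2α = 77.32°  →  valid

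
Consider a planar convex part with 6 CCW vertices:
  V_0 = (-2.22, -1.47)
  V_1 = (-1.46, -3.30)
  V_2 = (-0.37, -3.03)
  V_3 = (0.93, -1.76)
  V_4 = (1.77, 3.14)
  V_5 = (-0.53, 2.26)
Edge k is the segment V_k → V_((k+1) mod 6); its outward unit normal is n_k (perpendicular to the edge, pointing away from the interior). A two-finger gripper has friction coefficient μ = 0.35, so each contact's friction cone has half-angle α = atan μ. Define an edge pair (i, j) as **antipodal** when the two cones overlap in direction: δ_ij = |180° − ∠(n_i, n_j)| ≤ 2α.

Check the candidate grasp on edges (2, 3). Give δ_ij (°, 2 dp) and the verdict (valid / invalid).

δ = 144.06°, invalid

α = atan 0.35 = 19.29°;  2α = 38.58°
edge 2: e_2 = (+1.30, +1.27);  n_2 = (+0.6988, -0.7153)
edge 3: e_3 = (+0.84, +4.90);  n_3 = (+0.9856, -0.1690)
∠(n_2, n_3) = 35.94°
δ = |180° − 35.94°| = 144.06°
144.06° > 2α = 38.58°  →  invalid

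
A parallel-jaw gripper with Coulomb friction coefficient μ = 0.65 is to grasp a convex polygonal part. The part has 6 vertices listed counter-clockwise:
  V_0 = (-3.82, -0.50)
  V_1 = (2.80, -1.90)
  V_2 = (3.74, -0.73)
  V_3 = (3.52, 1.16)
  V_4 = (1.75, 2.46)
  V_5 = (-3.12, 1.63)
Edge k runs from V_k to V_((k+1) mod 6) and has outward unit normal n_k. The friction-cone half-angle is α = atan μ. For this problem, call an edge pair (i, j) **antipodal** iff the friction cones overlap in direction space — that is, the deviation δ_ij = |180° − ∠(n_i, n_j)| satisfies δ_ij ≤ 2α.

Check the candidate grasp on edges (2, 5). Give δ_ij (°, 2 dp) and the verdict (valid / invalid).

δ = 24.83°, valid

α = atan 0.65 = 33.02°;  2α = 66.05°
edge 2: e_2 = (-0.22, +1.89);  n_2 = (+0.9933, +0.1156)
edge 5: e_5 = (-0.70, -2.13);  n_5 = (-0.9500, +0.3122)
∠(n_2, n_5) = 155.17°
δ = |180° − 155.17°| = 24.83°
24.83° ≤ 2α = 66.05°  →  valid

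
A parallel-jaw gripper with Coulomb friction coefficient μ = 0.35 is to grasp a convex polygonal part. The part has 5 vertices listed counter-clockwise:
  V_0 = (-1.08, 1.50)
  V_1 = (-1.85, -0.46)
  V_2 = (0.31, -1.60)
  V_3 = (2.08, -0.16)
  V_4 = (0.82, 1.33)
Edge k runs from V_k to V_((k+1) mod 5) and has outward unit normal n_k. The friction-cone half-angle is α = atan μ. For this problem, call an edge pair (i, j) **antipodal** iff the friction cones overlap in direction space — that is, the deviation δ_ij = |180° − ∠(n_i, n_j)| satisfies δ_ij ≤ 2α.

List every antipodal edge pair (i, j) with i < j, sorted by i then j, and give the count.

α = atan 0.35 = 19.29°;  2α = 38.58°
n_0 = (-0.9308, +0.3657)
n_1 = (-0.4668, -0.8844)
n_2 = (+0.6311, -0.7757)
n_3 = (+0.7636, +0.6457)
n_4 = (+0.0891, +0.9960)
  (0,1): δ = 96.38°  ·
  (0,2): δ = 29.42°  ✓
  (0,3): δ = 61.67°  ·
  (0,4): δ = 106.33°  ·
  (1,2): δ = 113.05°  ·
  (1,3): δ = 21.96°  ✓
  (1,4): δ = 22.71°  ✓
  (2,3): δ = 88.91°  ·
  (2,4): δ = 44.24°  ·
  (3,4): δ = 135.33°  ·
antipodal pairs: 3

count = 3; pairs: (0,2), (1,3), (1,4)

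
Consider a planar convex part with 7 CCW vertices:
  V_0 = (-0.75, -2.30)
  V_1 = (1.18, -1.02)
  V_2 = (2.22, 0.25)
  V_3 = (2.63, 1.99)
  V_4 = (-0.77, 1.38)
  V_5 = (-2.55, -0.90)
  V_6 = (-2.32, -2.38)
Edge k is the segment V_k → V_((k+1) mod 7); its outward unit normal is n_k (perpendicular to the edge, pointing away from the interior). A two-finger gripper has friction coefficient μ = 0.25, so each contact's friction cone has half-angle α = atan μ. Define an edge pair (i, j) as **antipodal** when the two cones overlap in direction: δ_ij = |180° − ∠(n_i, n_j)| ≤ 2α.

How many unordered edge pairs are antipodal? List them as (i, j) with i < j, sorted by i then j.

count = 6; pairs: (0,3), (0,4), (1,4), (2,4), (2,5), (3,6)

α = atan 0.25 = 14.04°;  2α = 28.07°
n_0 = (+0.5527, -0.8334)
n_1 = (+0.7737, -0.6336)
n_2 = (+0.9733, -0.2294)
n_3 = (-0.1766, +0.9843)
n_4 = (-0.7882, +0.6154)
n_5 = (-0.9881, -0.1536)
n_6 = (+0.0509, -0.9987)
  (0,1): δ = 162.87°  ·
  (0,2): δ = 136.81°  ·
  (0,3): δ = 23.38°  ✓
  (0,4): δ = 18.47°  ✓
  (0,5): δ = 65.28°  ·
  (0,6): δ = 149.36°  ·
  (1,2): δ = 153.94°  ·
  (1,3): δ = 40.51°  ·
  (1,4): δ = 1.33°  ✓
  (1,5): δ = 48.15°  ·
  (1,6): δ = 132.23°  ·
  (2,3): δ = 66.57°  ·
  (2,4): δ = 24.72°  ✓
  (2,5): δ = 22.09°  ✓
  (2,6): δ = 106.18°  ·
  (3,4): δ = 138.15°  ·
  (3,5): δ = 91.34°  ·
  (3,6): δ = 7.25°  ✓
  (4,5): δ = 133.19°  ·
  (4,6): δ = 49.10°  ·
  (5,6): δ = 95.92°  ·
antipodal pairs: 6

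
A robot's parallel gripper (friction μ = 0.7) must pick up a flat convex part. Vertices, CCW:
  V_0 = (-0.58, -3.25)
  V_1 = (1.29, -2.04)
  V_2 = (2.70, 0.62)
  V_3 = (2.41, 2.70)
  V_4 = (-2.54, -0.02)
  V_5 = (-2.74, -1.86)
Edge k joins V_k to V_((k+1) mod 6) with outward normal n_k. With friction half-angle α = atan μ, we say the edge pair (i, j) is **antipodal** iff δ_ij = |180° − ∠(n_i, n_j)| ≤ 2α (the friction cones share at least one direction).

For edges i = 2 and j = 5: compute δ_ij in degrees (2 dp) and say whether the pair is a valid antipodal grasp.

α = atan 0.7 = 34.99°;  2α = 69.98°
edge 2: e_2 = (-0.29, +2.08);  n_2 = (+0.9904, +0.1381)
edge 5: e_5 = (+2.16, -1.39);  n_5 = (-0.5412, -0.8409)
∠(n_2, n_5) = 130.70°
δ = |180° − 130.70°| = 49.30°
49.30° ≤ 2α = 69.98°  →  valid

δ = 49.30°, valid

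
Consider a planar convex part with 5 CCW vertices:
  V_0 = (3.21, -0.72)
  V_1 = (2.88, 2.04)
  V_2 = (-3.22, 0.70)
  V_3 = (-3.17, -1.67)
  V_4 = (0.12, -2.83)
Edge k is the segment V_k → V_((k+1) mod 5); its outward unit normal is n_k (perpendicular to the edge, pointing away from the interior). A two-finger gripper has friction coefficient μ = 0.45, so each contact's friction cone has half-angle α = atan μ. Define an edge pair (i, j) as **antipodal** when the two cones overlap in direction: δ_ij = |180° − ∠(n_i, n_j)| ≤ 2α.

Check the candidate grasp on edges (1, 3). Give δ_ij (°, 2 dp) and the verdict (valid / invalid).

α = atan 0.45 = 24.23°;  2α = 48.46°
edge 1: e_1 = (-6.10, -1.34);  n_1 = (-0.2146, +0.9767)
edge 3: e_3 = (+3.29, -1.16);  n_3 = (-0.3325, -0.9431)
∠(n_1, n_3) = 148.19°
δ = |180° − 148.19°| = 31.81°
31.81° ≤ 2α = 48.46°  →  valid

δ = 31.81°, valid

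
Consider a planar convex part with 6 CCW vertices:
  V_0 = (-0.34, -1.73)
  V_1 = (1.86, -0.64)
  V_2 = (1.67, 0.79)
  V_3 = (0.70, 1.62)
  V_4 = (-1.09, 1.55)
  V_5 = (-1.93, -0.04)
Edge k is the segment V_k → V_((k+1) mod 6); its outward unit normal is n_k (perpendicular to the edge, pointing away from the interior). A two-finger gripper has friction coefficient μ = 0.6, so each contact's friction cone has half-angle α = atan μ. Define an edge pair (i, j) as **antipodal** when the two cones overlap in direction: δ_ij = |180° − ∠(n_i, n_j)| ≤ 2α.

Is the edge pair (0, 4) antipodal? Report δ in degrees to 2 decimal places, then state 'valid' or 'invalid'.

δ = 35.80°, valid

α = atan 0.6 = 30.96°;  2α = 61.93°
edge 0: e_0 = (+2.20, +1.09);  n_0 = (+0.4440, -0.8961)
edge 4: e_4 = (-0.84, -1.59);  n_4 = (-0.8842, +0.4671)
∠(n_0, n_4) = 144.20°
δ = |180° − 144.20°| = 35.80°
35.80° ≤ 2α = 61.93°  →  valid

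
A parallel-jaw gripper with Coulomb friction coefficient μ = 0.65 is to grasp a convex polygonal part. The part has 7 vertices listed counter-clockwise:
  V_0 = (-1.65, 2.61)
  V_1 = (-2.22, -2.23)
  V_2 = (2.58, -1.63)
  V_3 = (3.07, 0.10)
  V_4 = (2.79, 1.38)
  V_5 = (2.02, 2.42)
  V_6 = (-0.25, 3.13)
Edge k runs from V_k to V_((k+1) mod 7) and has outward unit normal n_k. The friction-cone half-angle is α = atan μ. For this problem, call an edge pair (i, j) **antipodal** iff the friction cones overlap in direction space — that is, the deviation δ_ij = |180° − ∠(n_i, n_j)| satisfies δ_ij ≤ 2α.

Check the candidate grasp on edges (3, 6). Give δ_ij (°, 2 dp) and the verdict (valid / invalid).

δ = 81.96°, invalid

α = atan 0.65 = 33.02°;  2α = 66.05°
edge 3: e_3 = (-0.28, +1.28);  n_3 = (+0.9769, +0.2137)
edge 6: e_6 = (-1.40, -0.52);  n_6 = (-0.3482, +0.9374)
∠(n_3, n_6) = 98.04°
δ = |180° − 98.04°| = 81.96°
81.96° > 2α = 66.05°  →  invalid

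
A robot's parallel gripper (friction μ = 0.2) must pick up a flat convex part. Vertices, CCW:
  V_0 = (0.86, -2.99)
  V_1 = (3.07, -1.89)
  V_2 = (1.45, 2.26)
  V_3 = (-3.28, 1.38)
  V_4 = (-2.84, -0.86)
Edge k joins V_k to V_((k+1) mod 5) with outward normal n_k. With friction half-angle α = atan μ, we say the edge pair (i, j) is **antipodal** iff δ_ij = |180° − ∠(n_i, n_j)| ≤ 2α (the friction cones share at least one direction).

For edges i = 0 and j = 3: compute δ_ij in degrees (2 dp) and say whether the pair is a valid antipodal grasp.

δ = 74.65°, invalid

α = atan 0.2 = 11.31°;  2α = 22.62°
edge 0: e_0 = (+2.21, +1.10);  n_0 = (+0.4456, -0.8952)
edge 3: e_3 = (+0.44, -2.24);  n_3 = (-0.9812, -0.1927)
∠(n_0, n_3) = 105.35°
δ = |180° − 105.35°| = 74.65°
74.65° > 2α = 22.62°  →  invalid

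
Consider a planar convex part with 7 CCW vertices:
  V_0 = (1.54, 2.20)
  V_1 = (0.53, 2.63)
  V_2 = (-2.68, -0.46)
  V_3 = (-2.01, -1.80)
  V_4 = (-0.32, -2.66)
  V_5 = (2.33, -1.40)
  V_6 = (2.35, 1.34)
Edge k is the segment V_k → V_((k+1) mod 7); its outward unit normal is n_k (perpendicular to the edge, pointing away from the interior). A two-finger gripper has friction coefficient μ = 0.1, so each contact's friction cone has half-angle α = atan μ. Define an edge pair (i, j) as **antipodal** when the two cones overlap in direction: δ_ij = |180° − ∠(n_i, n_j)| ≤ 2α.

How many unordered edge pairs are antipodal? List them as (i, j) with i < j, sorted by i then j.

count = 1; pairs: (0,3)

α = atan 0.1 = 5.71°;  2α = 11.42°
n_0 = (+0.3917, +0.9201)
n_1 = (-0.6935, +0.7204)
n_2 = (-0.8944, -0.4472)
n_3 = (-0.4535, -0.8912)
n_4 = (+0.4294, -0.9031)
n_5 = (+1.0000, -0.0073)
n_6 = (+0.7280, +0.6856)
  (0,1): δ = 113.03°  ·
  (0,2): δ = 40.37°  ·
  (0,3): δ = 3.91°  ✓
  (0,4): δ = 48.49°  ·
  (0,5): δ = 112.64°  ·
  (0,6): δ = 156.35°  ·
  (1,2): δ = 107.34°  ·
  (1,3): δ = 70.88°  ·
  (1,4): δ = 18.48°  ·
  (1,5): δ = 45.67°  ·
  (1,6): δ = 89.38°  ·
  (2,3): δ = 143.54°  ·
  (2,4): δ = 91.14°  ·
  (2,5): δ = 26.98°  ·
  (2,6): δ = 16.72°  ·
  (3,4): δ = 127.60°  ·
  (3,5): δ = 63.45°  ·
  (3,6): δ = 19.74°  ·
  (4,5): δ = 115.85°  ·
  (4,6): δ = 72.14°  ·
  (5,6): δ = 136.30°  ·
antipodal pairs: 1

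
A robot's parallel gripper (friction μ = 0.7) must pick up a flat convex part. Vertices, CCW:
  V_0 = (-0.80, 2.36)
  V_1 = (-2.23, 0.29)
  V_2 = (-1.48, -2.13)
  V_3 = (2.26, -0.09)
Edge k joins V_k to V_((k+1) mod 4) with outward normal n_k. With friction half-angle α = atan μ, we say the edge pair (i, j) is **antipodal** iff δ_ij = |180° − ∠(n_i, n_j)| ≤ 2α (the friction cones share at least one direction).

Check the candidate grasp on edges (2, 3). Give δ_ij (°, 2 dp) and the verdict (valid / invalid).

δ = 67.29°, valid

α = atan 0.7 = 34.99°;  2α = 69.98°
edge 2: e_2 = (+3.74, +2.04);  n_2 = (+0.4789, -0.8779)
edge 3: e_3 = (-3.06, +2.45);  n_3 = (+0.6250, +0.7806)
∠(n_2, n_3) = 112.71°
δ = |180° − 112.71°| = 67.29°
67.29° ≤ 2α = 69.98°  →  valid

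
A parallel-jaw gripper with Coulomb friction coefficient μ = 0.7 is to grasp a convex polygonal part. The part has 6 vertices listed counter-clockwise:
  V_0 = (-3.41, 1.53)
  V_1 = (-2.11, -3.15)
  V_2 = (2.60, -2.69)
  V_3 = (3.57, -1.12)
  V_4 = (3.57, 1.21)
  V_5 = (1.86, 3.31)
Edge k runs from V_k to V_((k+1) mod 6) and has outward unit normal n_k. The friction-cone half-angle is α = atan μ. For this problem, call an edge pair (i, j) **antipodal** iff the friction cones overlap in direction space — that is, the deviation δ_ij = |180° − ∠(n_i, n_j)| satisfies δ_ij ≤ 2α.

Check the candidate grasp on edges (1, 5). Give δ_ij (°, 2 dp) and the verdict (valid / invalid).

δ = 13.08°, valid

α = atan 0.7 = 34.99°;  2α = 69.98°
edge 1: e_1 = (+4.71, +0.46);  n_1 = (+0.0972, -0.9953)
edge 5: e_5 = (-5.27, -1.78);  n_5 = (-0.3200, +0.9474)
∠(n_1, n_5) = 166.92°
δ = |180° − 166.92°| = 13.08°
13.08° ≤ 2α = 69.98°  →  valid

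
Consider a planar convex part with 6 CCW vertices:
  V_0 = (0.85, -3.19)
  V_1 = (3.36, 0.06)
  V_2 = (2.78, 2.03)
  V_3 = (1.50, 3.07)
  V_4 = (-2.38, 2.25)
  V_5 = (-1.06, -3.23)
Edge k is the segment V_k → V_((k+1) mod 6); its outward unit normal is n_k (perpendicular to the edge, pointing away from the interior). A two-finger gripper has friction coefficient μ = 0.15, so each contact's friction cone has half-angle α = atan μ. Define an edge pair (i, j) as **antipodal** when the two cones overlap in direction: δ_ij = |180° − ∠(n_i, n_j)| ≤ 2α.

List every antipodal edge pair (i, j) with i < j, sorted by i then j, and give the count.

count = 2; pairs: (1,4), (3,5)

α = atan 0.15 = 8.53°;  2α = 17.06°
n_0 = (+0.7914, -0.6112)
n_1 = (+0.9593, +0.2824)
n_2 = (+0.6306, +0.7761)
n_3 = (-0.2068, +0.9784)
n_4 = (-0.9722, -0.2342)
n_5 = (+0.0209, -0.9998)
  (0,1): δ = 125.92°  ·
  (0,2): δ = 91.41°  ·
  (0,3): δ = 40.39°  ·
  (0,4): δ = 51.22°  ·
  (0,5): δ = 128.88°  ·
  (1,2): δ = 145.50°  ·
  (1,3): δ = 94.47°  ·
  (1,4): δ = 2.86°  ✓
  (1,5): δ = 74.79°  ·
  (2,3): δ = 128.97°  ·
  (2,4): δ = 37.36°  ·
  (2,5): δ = 40.29°  ·
  (3,4): δ = 88.39°  ·
  (3,5): δ = 10.73°  ✓
  (4,5): δ = 102.34°  ·
antipodal pairs: 2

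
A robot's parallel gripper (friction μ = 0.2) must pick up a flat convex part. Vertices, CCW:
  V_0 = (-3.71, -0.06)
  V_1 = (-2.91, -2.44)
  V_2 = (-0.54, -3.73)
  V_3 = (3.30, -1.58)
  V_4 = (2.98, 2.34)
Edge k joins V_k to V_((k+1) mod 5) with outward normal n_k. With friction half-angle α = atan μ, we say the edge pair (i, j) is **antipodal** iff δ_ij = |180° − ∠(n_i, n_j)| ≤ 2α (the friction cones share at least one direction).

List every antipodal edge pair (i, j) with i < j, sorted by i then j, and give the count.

count = 2; pairs: (0,3), (2,4)

α = atan 0.2 = 11.31°;  2α = 22.62°
n_0 = (-0.9479, -0.3186)
n_1 = (-0.4781, -0.8783)
n_2 = (+0.4885, -0.8725)
n_3 = (+0.9967, +0.0814)
n_4 = (-0.3377, +0.9413)
  (0,1): δ = 137.14°  ·
  (0,2): δ = 79.33°  ·
  (0,3): δ = 13.91°  ✓
  (0,4): δ = 91.16°  ·
  (1,2): δ = 122.20°  ·
  (1,3): δ = 56.77°  ·
  (1,4): δ = 48.29°  ·
  (2,3): δ = 114.58°  ·
  (2,4): δ = 9.51°  ✓
  (3,4): δ = 74.93°  ·
antipodal pairs: 2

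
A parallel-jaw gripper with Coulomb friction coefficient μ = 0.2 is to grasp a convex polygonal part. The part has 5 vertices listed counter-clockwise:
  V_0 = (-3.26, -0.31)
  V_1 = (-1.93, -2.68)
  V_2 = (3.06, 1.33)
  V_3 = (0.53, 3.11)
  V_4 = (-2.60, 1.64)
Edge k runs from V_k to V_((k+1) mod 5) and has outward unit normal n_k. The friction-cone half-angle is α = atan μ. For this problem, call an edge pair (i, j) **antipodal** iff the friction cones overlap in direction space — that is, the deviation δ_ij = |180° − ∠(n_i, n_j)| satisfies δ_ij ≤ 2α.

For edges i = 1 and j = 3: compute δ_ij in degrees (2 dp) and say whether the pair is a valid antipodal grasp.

δ = 13.63°, valid

α = atan 0.2 = 11.31°;  2α = 22.62°
edge 1: e_1 = (+4.99, +4.01);  n_1 = (+0.6264, -0.7795)
edge 3: e_3 = (-3.13, -1.47);  n_3 = (-0.4251, +0.9051)
∠(n_1, n_3) = 166.37°
δ = |180° − 166.37°| = 13.63°
13.63° ≤ 2α = 22.62°  →  valid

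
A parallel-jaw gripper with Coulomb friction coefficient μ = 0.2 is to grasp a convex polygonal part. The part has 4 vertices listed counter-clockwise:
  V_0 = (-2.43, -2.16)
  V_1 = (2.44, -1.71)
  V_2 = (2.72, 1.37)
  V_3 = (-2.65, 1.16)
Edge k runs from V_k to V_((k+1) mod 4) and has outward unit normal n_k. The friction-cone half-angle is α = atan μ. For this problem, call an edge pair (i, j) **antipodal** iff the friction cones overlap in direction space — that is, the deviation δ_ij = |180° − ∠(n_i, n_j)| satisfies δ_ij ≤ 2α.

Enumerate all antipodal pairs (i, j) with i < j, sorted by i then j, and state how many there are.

α = atan 0.2 = 11.31°;  2α = 22.62°
n_0 = (+0.0920, -0.9958)
n_1 = (+0.9959, -0.0905)
n_2 = (-0.0391, +0.9992)
n_3 = (-0.9978, -0.0661)
  (0,1): δ = 100.47°  ·
  (0,2): δ = 3.04°  ✓
  (0,3): δ = 88.51°  ·
  (1,2): δ = 82.57°  ·
  (1,3): δ = 8.99°  ✓
  (2,3): δ = 88.45°  ·
antipodal pairs: 2

count = 2; pairs: (0,2), (1,3)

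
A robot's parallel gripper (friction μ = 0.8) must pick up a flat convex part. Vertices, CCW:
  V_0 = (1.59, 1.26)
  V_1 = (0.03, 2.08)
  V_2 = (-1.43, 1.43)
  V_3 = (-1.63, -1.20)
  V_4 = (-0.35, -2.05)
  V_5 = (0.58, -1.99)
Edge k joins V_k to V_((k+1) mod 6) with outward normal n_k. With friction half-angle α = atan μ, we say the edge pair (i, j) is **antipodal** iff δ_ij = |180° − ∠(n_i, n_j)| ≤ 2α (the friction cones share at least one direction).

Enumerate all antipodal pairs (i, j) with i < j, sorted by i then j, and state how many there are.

α = atan 0.8 = 38.66°;  2α = 77.32°
n_0 = (+0.4653, +0.8852)
n_1 = (-0.4067, +0.9136)
n_2 = (-0.9971, +0.0758)
n_3 = (-0.5532, -0.8331)
n_4 = (+0.0644, -0.9979)
n_5 = (+0.9549, -0.2968)
  (0,1): δ = 128.27°  ·
  (0,2): δ = 66.62°  ✓
  (0,3): δ = 5.86°  ✓
  (0,4): δ = 31.42°  ✓
  (0,5): δ = 100.46°  ·
  (1,2): δ = 118.35°  ·
  (1,3): δ = 57.59°  ✓
  (1,4): δ = 20.31°  ✓
  (1,5): δ = 48.74°  ✓
  (2,3): δ = 119.24°  ·
  (2,4): δ = 81.96°  ·
  (2,5): δ = 12.91°  ✓
  (3,4): δ = 142.72°  ·
  (3,5): δ = 73.68°  ✓
  (4,5): δ = 110.96°  ·
antipodal pairs: 8

count = 8; pairs: (0,2), (0,3), (0,4), (1,3), (1,4), (1,5), (2,5), (3,5)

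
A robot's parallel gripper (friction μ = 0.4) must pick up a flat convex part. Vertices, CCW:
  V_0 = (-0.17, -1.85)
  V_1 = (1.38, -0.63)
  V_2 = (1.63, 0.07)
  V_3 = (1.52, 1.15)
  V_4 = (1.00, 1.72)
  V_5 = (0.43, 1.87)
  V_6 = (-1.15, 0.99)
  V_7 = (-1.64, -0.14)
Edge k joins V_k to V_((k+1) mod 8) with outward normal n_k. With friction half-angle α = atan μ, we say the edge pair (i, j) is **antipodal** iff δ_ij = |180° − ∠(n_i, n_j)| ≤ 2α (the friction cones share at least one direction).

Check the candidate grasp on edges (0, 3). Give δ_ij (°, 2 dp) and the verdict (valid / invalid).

α = atan 0.4 = 21.80°;  2α = 43.60°
edge 0: e_0 = (+1.55, +1.22);  n_0 = (+0.6185, -0.7858)
edge 3: e_3 = (-0.52, +0.57);  n_3 = (+0.7388, +0.6740)
∠(n_0, n_3) = 94.17°
δ = |180° − 94.17°| = 85.83°
85.83° > 2α = 43.60°  →  invalid

δ = 85.83°, invalid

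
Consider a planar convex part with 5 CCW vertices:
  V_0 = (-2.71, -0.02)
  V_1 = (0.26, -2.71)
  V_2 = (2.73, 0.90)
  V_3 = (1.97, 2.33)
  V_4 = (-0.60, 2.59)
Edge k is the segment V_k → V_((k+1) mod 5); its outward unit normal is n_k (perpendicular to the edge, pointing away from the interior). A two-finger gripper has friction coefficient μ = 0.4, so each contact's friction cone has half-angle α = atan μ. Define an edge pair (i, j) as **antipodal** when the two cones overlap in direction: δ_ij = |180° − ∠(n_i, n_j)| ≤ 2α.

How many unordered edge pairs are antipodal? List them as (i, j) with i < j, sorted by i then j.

α = atan 0.4 = 21.80°;  2α = 43.60°
n_0 = (-0.6713, -0.7412)
n_1 = (+0.8253, -0.5647)
n_2 = (+0.8830, +0.4693)
n_3 = (+0.1007, +0.9949)
n_4 = (-0.7777, +0.6287)
  (0,1): δ = 82.21°  ·
  (0,2): δ = 19.84°  ✓
  (0,3): δ = 36.39°  ✓
  (0,4): δ = 93.21°  ·
  (1,2): δ = 117.63°  ·
  (1,3): δ = 61.40°  ·
  (1,4): δ = 4.57°  ✓
  (2,3): δ = 123.77°  ·
  (2,4): δ = 66.94°  ·
  (3,4): δ = 123.18°  ·
antipodal pairs: 3

count = 3; pairs: (0,2), (0,3), (1,4)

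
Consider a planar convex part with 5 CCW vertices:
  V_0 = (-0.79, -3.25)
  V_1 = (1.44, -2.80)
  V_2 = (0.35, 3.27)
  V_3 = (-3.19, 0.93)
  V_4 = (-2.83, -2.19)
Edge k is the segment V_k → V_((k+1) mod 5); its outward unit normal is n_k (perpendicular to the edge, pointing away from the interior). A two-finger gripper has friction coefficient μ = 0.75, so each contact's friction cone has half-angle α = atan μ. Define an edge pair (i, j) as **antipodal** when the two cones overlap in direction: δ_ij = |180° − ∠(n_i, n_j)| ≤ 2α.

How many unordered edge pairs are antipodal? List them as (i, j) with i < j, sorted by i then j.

α = atan 0.75 = 36.87°;  2α = 73.74°
n_0 = (+0.1978, -0.9802)
n_1 = (+0.9843, +0.1767)
n_2 = (-0.5514, +0.8342)
n_3 = (-0.9934, -0.1146)
n_4 = (-0.4611, -0.8874)
  (0,1): δ = 91.23°  ·
  (0,2): δ = 22.06°  ✓
  (0,3): δ = 85.17°  ·
  (0,4): δ = 141.13°  ·
  (1,2): δ = 66.71°  ✓
  (1,3): δ = 3.60°  ✓
  (1,4): δ = 52.36°  ✓
  (2,3): δ = 116.88°  ·
  (2,4): δ = 60.92°  ✓
  (3,4): δ = 124.04°  ·
antipodal pairs: 5

count = 5; pairs: (0,2), (1,2), (1,3), (1,4), (2,4)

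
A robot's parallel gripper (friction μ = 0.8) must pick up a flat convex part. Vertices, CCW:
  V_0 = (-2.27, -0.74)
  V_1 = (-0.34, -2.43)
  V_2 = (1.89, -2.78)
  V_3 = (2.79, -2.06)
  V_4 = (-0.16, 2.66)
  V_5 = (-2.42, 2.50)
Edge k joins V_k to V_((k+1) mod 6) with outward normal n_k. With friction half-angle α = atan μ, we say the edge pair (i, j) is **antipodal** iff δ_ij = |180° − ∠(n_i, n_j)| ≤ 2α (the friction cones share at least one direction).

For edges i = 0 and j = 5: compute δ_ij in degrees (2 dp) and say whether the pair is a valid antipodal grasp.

δ = 133.86°, invalid

α = atan 0.8 = 38.66°;  2α = 77.32°
edge 0: e_0 = (+1.93, -1.69);  n_0 = (-0.6588, -0.7523)
edge 5: e_5 = (+0.15, -3.24);  n_5 = (-0.9989, -0.0462)
∠(n_0, n_5) = 46.14°
δ = |180° − 46.14°| = 133.86°
133.86° > 2α = 77.32°  →  invalid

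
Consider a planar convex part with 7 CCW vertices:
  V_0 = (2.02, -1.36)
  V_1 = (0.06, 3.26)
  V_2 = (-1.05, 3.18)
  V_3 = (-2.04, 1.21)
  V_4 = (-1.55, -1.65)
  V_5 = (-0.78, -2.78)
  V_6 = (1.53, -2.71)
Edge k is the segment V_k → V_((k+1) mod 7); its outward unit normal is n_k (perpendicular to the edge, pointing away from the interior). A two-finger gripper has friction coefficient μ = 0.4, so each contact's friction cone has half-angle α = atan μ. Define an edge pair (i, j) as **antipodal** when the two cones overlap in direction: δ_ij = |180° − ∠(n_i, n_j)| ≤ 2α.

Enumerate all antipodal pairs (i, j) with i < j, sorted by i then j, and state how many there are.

α = atan 0.4 = 21.80°;  2α = 43.60°
n_0 = (+0.9206, +0.3905)
n_1 = (-0.0719, +0.9974)
n_2 = (-0.8935, +0.4490)
n_3 = (-0.9856, -0.1689)
n_4 = (-0.8264, -0.5631)
n_5 = (+0.0303, -0.9995)
n_6 = (+0.9400, -0.3412)
  (0,1): δ = 108.87°  ·
  (0,2): δ = 49.67°  ·
  (0,3): δ = 13.27°  ✓
  (0,4): δ = 11.28°  ✓
  (0,5): δ = 68.75°  ·
  (0,6): δ = 137.06°  ·
  (1,2): δ = 120.80°  ·
  (1,3): δ = 84.40°  ·
  (1,4): δ = 59.85°  ·
  (1,5): δ = 2.39°  ✓
  (1,6): δ = 65.93°  ·
  (2,3): δ = 143.60°  ·
  (2,4): δ = 119.05°  ·
  (2,5): δ = 61.58°  ·
  (2,6): δ = 6.73°  ✓
  (3,4): δ = 155.45°  ·
  (3,5): δ = 97.99°  ·
  (3,6): δ = 29.67°  ✓
  (4,5): δ = 122.54°  ·
  (4,6): δ = 54.22°  ·
  (5,6): δ = 111.68°  ·
antipodal pairs: 5

count = 5; pairs: (0,3), (0,4), (1,5), (2,6), (3,6)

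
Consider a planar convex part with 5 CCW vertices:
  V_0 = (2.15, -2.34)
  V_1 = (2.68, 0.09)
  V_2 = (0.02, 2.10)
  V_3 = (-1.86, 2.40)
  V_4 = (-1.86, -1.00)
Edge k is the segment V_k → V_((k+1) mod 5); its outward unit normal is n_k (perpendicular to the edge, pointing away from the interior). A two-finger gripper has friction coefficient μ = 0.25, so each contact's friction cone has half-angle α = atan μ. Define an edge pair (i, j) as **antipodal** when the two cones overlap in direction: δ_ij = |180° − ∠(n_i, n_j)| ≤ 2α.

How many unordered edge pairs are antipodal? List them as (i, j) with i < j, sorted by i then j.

α = atan 0.25 = 14.04°;  2α = 28.07°
n_0 = (+0.9770, -0.2131)
n_1 = (+0.6029, +0.7978)
n_2 = (+0.1576, +0.9875)
n_3 = (-1.0000, -0.0000)
n_4 = (-0.3169, -0.9484)
  (0,1): δ = 114.77°  ·
  (0,2): δ = 86.76°  ·
  (0,3): δ = 12.30°  ✓
  (0,4): δ = 83.83°  ·
  (1,2): δ = 151.99°  ·
  (1,3): δ = 52.92°  ·
  (1,4): δ = 18.60°  ✓
  (2,3): δ = 80.93°  ·
  (2,4): δ = 9.41°  ✓
  (3,4): δ = 108.48°  ·
antipodal pairs: 3

count = 3; pairs: (0,3), (1,4), (2,4)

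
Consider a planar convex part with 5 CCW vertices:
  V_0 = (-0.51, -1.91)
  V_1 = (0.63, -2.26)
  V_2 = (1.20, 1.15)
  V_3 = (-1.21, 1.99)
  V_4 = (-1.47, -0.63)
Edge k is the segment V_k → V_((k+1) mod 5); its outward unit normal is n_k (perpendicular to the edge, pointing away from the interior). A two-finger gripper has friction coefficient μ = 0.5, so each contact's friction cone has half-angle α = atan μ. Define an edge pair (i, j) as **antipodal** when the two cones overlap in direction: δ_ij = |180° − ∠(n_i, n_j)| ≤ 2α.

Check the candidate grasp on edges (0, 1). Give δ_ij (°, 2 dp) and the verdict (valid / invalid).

δ = 82.42°, invalid

α = atan 0.5 = 26.57°;  2α = 53.13°
edge 0: e_0 = (+1.14, -0.35);  n_0 = (-0.2935, -0.9560)
edge 1: e_1 = (+0.57, +3.41);  n_1 = (+0.9863, -0.1649)
∠(n_0, n_1) = 97.58°
δ = |180° − 97.58°| = 82.42°
82.42° > 2α = 53.13°  →  invalid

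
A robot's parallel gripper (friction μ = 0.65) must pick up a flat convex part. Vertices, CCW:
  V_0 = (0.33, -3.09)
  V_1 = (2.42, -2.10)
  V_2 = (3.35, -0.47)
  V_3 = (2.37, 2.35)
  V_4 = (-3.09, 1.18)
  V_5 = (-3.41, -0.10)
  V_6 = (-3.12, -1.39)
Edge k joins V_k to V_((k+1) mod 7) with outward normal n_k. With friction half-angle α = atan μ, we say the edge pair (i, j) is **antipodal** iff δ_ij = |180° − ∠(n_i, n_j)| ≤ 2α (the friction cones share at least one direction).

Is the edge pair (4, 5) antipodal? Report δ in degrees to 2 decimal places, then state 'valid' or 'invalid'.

δ = 153.29°, invalid

α = atan 0.65 = 33.02°;  2α = 66.05°
edge 4: e_4 = (-0.32, -1.28);  n_4 = (-0.9701, +0.2425)
edge 5: e_5 = (+0.29, -1.29);  n_5 = (-0.9757, -0.2193)
∠(n_4, n_5) = 26.71°
δ = |180° − 26.71°| = 153.29°
153.29° > 2α = 66.05°  →  invalid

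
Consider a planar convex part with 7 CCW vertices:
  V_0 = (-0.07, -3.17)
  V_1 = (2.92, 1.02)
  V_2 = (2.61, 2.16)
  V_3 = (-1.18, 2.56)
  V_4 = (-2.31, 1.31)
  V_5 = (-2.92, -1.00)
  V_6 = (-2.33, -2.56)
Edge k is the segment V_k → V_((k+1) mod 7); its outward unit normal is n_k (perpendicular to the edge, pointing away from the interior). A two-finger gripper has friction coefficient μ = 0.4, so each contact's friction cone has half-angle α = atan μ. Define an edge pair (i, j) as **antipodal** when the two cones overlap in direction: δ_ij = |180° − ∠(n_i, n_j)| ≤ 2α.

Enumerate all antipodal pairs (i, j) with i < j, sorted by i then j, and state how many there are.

α = atan 0.4 = 21.80°;  2α = 43.60°
n_0 = (+0.8140, -0.5809)
n_1 = (+0.9650, +0.2624)
n_2 = (+0.1050, +0.9945)
n_3 = (-0.7418, +0.6706)
n_4 = (-0.9669, +0.2553)
n_5 = (-0.9353, -0.3538)
n_6 = (-0.2606, -0.9655)
  (0,1): δ = 129.28°  ·
  (0,2): δ = 60.51°  ·
  (0,3): δ = 6.60°  ✓
  (0,4): δ = 20.72°  ✓
  (0,5): δ = 56.23°  ·
  (0,6): δ = 110.41°  ·
  (1,2): δ = 111.24°  ·
  (1,3): δ = 57.33°  ·
  (1,4): δ = 30.00°  ✓
  (1,5): δ = 5.50°  ✓
  (1,6): δ = 59.68°  ·
  (2,3): δ = 126.09°  ·
  (2,4): δ = 98.77°  ·
  (2,5): δ = 63.26°  ·
  (2,6): δ = 9.08°  ✓
  (3,4): δ = 152.68°  ·
  (3,5): δ = 117.17°  ·
  (3,6): δ = 62.99°  ·
  (4,5): δ = 144.49°  ·
  (4,6): δ = 90.31°  ·
  (5,6): δ = 125.82°  ·
antipodal pairs: 5

count = 5; pairs: (0,3), (0,4), (1,4), (1,5), (2,6)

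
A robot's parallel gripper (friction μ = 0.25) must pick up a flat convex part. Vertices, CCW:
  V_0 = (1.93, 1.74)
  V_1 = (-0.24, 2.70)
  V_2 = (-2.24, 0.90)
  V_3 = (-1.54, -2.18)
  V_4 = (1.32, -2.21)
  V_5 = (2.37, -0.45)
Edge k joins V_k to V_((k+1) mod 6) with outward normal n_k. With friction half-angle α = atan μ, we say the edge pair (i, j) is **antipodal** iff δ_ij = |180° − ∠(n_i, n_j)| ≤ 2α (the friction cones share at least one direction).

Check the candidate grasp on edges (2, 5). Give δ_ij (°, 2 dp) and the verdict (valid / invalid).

δ = 1.44°, valid

α = atan 0.25 = 14.04°;  2α = 28.07°
edge 2: e_2 = (+0.70, -3.08);  n_2 = (-0.9751, -0.2216)
edge 5: e_5 = (-0.44, +2.19);  n_5 = (+0.9804, +0.1970)
∠(n_2, n_5) = 178.56°
δ = |180° − 178.56°| = 1.44°
1.44° ≤ 2α = 28.07°  →  valid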